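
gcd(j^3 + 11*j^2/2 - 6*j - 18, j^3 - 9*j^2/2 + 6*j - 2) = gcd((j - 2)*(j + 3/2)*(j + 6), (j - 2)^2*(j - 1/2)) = j - 2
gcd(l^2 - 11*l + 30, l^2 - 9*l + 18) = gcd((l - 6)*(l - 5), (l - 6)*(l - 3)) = l - 6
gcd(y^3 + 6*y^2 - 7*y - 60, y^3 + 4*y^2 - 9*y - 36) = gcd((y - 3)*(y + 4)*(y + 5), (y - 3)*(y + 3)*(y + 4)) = y^2 + y - 12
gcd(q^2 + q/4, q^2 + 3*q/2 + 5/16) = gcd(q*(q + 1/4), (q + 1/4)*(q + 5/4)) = q + 1/4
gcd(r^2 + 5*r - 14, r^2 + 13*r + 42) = r + 7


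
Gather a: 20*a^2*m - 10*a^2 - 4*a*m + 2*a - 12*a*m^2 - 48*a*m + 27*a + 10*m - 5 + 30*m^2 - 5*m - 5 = a^2*(20*m - 10) + a*(-12*m^2 - 52*m + 29) + 30*m^2 + 5*m - 10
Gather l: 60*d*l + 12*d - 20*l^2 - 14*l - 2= 12*d - 20*l^2 + l*(60*d - 14) - 2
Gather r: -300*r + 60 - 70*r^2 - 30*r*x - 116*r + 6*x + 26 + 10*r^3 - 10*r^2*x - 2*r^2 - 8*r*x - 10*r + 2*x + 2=10*r^3 + r^2*(-10*x - 72) + r*(-38*x - 426) + 8*x + 88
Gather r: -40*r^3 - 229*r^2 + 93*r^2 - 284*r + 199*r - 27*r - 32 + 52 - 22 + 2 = -40*r^3 - 136*r^2 - 112*r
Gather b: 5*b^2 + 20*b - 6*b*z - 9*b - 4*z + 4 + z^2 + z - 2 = 5*b^2 + b*(11 - 6*z) + z^2 - 3*z + 2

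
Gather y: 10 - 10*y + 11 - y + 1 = 22 - 11*y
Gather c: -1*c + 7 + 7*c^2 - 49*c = 7*c^2 - 50*c + 7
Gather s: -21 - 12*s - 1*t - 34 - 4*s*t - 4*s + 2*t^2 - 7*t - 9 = s*(-4*t - 16) + 2*t^2 - 8*t - 64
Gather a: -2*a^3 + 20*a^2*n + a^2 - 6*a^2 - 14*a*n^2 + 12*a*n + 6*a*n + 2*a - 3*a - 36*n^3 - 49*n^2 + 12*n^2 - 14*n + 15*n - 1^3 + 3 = -2*a^3 + a^2*(20*n - 5) + a*(-14*n^2 + 18*n - 1) - 36*n^3 - 37*n^2 + n + 2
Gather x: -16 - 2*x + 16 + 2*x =0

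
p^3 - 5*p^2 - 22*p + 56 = (p - 7)*(p - 2)*(p + 4)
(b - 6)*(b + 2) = b^2 - 4*b - 12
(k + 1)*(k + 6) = k^2 + 7*k + 6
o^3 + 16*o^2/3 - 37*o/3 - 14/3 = (o - 2)*(o + 1/3)*(o + 7)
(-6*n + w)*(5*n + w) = -30*n^2 - n*w + w^2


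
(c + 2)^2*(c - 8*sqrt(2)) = c^3 - 8*sqrt(2)*c^2 + 4*c^2 - 32*sqrt(2)*c + 4*c - 32*sqrt(2)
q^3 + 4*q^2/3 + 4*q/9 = q*(q + 2/3)^2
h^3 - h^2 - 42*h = h*(h - 7)*(h + 6)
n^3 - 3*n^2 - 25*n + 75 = (n - 5)*(n - 3)*(n + 5)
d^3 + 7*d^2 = d^2*(d + 7)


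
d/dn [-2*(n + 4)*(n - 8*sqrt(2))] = -4*n - 8 + 16*sqrt(2)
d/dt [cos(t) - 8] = -sin(t)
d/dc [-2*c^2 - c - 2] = -4*c - 1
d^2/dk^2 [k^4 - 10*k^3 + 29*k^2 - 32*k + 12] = 12*k^2 - 60*k + 58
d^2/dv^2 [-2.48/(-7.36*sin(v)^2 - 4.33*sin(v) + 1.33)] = (-537.362432*sin(v)^4 - 237.103872*sin(v)^3 + 662.44148*sin(v)^2 + 459.925672*sin(v) + 141.546992)/(7.36*sin(v)^2 + 4.33*sin(v) - 1.33)^3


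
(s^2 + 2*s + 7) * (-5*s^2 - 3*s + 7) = -5*s^4 - 13*s^3 - 34*s^2 - 7*s + 49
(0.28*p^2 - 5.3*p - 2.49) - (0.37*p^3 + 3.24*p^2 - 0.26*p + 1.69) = -0.37*p^3 - 2.96*p^2 - 5.04*p - 4.18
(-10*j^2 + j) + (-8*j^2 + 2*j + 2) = -18*j^2 + 3*j + 2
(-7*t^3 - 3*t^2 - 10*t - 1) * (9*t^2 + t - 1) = -63*t^5 - 34*t^4 - 86*t^3 - 16*t^2 + 9*t + 1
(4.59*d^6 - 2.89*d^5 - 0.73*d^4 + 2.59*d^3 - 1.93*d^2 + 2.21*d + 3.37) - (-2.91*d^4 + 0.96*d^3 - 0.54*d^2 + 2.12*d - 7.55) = 4.59*d^6 - 2.89*d^5 + 2.18*d^4 + 1.63*d^3 - 1.39*d^2 + 0.0899999999999999*d + 10.92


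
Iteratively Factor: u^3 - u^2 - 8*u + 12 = (u + 3)*(u^2 - 4*u + 4) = (u - 2)*(u + 3)*(u - 2)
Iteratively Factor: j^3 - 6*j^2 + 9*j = (j)*(j^2 - 6*j + 9) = j*(j - 3)*(j - 3)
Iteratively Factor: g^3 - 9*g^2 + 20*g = (g)*(g^2 - 9*g + 20) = g*(g - 5)*(g - 4)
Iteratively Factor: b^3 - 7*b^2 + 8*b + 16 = (b + 1)*(b^2 - 8*b + 16) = (b - 4)*(b + 1)*(b - 4)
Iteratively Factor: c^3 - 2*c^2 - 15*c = (c - 5)*(c^2 + 3*c) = c*(c - 5)*(c + 3)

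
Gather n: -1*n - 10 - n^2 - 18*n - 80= -n^2 - 19*n - 90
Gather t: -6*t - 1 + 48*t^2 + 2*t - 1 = 48*t^2 - 4*t - 2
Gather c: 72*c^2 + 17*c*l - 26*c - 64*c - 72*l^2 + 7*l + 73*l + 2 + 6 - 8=72*c^2 + c*(17*l - 90) - 72*l^2 + 80*l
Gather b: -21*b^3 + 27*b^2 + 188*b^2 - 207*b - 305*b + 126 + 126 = -21*b^3 + 215*b^2 - 512*b + 252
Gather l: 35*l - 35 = 35*l - 35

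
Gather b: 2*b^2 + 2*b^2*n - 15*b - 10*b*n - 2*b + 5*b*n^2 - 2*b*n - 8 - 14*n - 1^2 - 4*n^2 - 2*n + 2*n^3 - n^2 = b^2*(2*n + 2) + b*(5*n^2 - 12*n - 17) + 2*n^3 - 5*n^2 - 16*n - 9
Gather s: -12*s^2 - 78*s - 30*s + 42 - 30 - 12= -12*s^2 - 108*s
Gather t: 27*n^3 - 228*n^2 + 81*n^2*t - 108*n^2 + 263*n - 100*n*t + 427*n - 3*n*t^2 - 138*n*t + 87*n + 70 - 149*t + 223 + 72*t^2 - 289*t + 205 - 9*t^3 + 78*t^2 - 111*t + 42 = 27*n^3 - 336*n^2 + 777*n - 9*t^3 + t^2*(150 - 3*n) + t*(81*n^2 - 238*n - 549) + 540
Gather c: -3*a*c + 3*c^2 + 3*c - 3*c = -3*a*c + 3*c^2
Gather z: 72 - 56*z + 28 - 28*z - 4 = 96 - 84*z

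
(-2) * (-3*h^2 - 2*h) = 6*h^2 + 4*h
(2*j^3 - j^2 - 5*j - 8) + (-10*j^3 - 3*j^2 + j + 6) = -8*j^3 - 4*j^2 - 4*j - 2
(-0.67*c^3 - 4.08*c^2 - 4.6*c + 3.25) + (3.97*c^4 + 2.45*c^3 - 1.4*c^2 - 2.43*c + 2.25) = 3.97*c^4 + 1.78*c^3 - 5.48*c^2 - 7.03*c + 5.5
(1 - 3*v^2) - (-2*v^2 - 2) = 3 - v^2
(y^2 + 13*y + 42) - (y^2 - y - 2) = 14*y + 44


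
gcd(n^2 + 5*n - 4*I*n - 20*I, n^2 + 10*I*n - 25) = 1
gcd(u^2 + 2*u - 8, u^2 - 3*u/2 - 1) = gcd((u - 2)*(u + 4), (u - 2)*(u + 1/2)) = u - 2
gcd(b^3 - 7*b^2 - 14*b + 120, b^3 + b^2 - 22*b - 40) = b^2 - b - 20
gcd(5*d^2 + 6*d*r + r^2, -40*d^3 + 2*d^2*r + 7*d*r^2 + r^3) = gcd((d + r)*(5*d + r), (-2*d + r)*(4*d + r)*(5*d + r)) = 5*d + r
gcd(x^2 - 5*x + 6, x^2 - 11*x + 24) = x - 3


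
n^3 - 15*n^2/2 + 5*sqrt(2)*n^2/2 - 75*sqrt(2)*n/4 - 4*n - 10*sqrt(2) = (n - 8)*(n + 1/2)*(n + 5*sqrt(2)/2)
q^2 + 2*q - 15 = (q - 3)*(q + 5)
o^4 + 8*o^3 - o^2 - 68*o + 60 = (o - 2)*(o - 1)*(o + 5)*(o + 6)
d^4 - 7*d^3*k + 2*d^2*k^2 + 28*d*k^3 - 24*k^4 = (d - 6*k)*(d - 2*k)*(d - k)*(d + 2*k)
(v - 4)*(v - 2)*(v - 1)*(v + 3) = v^4 - 4*v^3 - 7*v^2 + 34*v - 24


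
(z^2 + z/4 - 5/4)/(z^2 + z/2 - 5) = (4*z^2 + z - 5)/(2*(2*z^2 + z - 10))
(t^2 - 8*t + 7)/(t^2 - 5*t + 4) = (t - 7)/(t - 4)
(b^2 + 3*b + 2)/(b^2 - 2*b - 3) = (b + 2)/(b - 3)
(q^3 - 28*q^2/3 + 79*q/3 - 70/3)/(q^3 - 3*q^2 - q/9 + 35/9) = 3*(q^2 - 7*q + 10)/(3*q^2 - 2*q - 5)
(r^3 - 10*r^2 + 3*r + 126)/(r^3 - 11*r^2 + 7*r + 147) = (r - 6)/(r - 7)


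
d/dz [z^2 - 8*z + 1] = 2*z - 8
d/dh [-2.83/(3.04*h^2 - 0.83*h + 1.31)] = (17.2064*h - 2.3489)/(3.04*h^2 - 0.83*h + 1.31)^2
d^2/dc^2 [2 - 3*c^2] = -6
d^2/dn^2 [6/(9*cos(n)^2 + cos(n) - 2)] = 6*(-324*sin(n)^4 + 235*sin(n)^2 + 127*cos(n)/4 - 27*cos(3*n)/4 + 127)/(-9*sin(n)^2 + cos(n) + 7)^3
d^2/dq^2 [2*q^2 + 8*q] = 4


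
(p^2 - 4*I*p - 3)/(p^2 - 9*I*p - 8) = (p - 3*I)/(p - 8*I)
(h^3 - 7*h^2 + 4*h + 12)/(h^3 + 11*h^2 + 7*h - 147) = (h^3 - 7*h^2 + 4*h + 12)/(h^3 + 11*h^2 + 7*h - 147)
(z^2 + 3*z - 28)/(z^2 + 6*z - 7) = (z - 4)/(z - 1)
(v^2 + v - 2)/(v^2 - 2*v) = (v^2 + v - 2)/(v*(v - 2))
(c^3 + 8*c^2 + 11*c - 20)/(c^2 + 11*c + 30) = (c^2 + 3*c - 4)/(c + 6)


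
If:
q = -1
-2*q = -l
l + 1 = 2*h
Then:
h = -1/2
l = -2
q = -1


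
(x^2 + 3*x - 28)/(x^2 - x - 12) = (x + 7)/(x + 3)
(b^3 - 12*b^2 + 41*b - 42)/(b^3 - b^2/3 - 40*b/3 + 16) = 3*(b^2 - 9*b + 14)/(3*b^2 + 8*b - 16)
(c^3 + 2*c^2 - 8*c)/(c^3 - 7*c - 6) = c*(-c^2 - 2*c + 8)/(-c^3 + 7*c + 6)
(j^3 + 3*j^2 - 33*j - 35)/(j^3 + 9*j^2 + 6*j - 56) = (j^2 - 4*j - 5)/(j^2 + 2*j - 8)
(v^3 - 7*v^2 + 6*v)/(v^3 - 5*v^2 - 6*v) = (v - 1)/(v + 1)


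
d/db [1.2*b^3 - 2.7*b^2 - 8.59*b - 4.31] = 3.6*b^2 - 5.4*b - 8.59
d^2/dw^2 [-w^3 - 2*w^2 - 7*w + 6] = -6*w - 4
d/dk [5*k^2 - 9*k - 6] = 10*k - 9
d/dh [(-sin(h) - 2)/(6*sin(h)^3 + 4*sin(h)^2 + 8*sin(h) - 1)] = (12*sin(h)^3 + 40*sin(h)^2 + 16*sin(h) + 17)*cos(h)/(6*sin(h)^3 + 4*sin(h)^2 + 8*sin(h) - 1)^2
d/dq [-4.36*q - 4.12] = -4.36000000000000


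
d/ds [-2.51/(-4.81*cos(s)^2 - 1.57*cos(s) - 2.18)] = (24.1462*cos(s) + 3.9407)*sin(s)/(4.81*cos(s)^2 + 1.57*cos(s) + 2.18)^2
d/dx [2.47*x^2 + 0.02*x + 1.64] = 4.94*x + 0.02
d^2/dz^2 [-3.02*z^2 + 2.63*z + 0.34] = -6.04000000000000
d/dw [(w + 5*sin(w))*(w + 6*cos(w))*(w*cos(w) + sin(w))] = -(w + 5*sin(w))*(w + 6*cos(w))*(w*sin(w) - 2*cos(w)) - (w + 5*sin(w))*(w*cos(w) + sin(w))*(6*sin(w) - 1) + (w + 6*cos(w))*(w*cos(w) + sin(w))*(5*cos(w) + 1)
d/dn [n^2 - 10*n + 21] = 2*n - 10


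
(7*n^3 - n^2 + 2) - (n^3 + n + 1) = 6*n^3 - n^2 - n + 1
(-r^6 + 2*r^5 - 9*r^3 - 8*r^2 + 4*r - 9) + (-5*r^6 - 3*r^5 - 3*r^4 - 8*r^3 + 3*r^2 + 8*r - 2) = -6*r^6 - r^5 - 3*r^4 - 17*r^3 - 5*r^2 + 12*r - 11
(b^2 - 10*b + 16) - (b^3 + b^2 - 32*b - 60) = -b^3 + 22*b + 76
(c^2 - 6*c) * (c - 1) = c^3 - 7*c^2 + 6*c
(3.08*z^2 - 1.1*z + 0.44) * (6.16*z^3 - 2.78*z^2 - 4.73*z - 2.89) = 18.9728*z^5 - 15.3384*z^4 - 8.8*z^3 - 4.9214*z^2 + 1.0978*z - 1.2716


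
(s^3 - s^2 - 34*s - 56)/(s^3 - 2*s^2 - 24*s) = (s^2 - 5*s - 14)/(s*(s - 6))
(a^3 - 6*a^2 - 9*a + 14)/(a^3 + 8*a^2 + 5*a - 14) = (a - 7)/(a + 7)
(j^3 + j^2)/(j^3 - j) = j/(j - 1)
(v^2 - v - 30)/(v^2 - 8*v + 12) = (v + 5)/(v - 2)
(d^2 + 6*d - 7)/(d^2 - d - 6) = (-d^2 - 6*d + 7)/(-d^2 + d + 6)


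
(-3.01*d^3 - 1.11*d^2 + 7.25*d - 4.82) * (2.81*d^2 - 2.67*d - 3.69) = -8.4581*d^5 + 4.9176*d^4 + 34.4431*d^3 - 28.8058*d^2 - 13.8831*d + 17.7858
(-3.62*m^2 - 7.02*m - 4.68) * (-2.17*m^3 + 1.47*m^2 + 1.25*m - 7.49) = 7.8554*m^5 + 9.912*m^4 - 4.6888*m^3 + 11.4592*m^2 + 46.7298*m + 35.0532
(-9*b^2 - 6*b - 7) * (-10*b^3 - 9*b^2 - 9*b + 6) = 90*b^5 + 141*b^4 + 205*b^3 + 63*b^2 + 27*b - 42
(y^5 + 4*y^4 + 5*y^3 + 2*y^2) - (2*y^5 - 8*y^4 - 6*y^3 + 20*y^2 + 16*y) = -y^5 + 12*y^4 + 11*y^3 - 18*y^2 - 16*y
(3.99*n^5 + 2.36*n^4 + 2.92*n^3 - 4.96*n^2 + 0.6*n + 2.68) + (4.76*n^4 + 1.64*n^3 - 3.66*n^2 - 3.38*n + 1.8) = 3.99*n^5 + 7.12*n^4 + 4.56*n^3 - 8.62*n^2 - 2.78*n + 4.48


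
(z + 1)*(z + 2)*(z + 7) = z^3 + 10*z^2 + 23*z + 14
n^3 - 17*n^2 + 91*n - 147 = (n - 7)^2*(n - 3)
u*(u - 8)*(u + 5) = u^3 - 3*u^2 - 40*u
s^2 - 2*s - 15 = (s - 5)*(s + 3)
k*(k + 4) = k^2 + 4*k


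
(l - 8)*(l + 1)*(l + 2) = l^3 - 5*l^2 - 22*l - 16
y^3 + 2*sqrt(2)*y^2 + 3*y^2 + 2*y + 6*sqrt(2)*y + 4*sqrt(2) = (y + 1)*(y + 2)*(y + 2*sqrt(2))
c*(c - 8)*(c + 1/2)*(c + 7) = c^4 - c^3/2 - 113*c^2/2 - 28*c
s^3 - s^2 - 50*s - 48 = (s - 8)*(s + 1)*(s + 6)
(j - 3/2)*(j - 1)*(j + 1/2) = j^3 - 2*j^2 + j/4 + 3/4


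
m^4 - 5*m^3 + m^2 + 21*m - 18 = (m - 3)^2*(m - 1)*(m + 2)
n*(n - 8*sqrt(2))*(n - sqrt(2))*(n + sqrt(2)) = n^4 - 8*sqrt(2)*n^3 - 2*n^2 + 16*sqrt(2)*n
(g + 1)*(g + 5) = g^2 + 6*g + 5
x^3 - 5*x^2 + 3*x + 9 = (x - 3)^2*(x + 1)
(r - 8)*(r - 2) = r^2 - 10*r + 16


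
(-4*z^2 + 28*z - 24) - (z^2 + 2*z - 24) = -5*z^2 + 26*z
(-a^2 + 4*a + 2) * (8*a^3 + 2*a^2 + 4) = -8*a^5 + 30*a^4 + 24*a^3 + 16*a + 8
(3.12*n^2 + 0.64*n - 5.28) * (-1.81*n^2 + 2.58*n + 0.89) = -5.6472*n^4 + 6.8912*n^3 + 13.9848*n^2 - 13.0528*n - 4.6992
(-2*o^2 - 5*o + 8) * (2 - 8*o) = 16*o^3 + 36*o^2 - 74*o + 16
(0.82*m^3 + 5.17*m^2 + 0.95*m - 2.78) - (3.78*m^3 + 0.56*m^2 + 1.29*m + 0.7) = -2.96*m^3 + 4.61*m^2 - 0.34*m - 3.48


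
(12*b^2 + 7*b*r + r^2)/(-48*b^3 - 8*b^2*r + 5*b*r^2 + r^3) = (3*b + r)/(-12*b^2 + b*r + r^2)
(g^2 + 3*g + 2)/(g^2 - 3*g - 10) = (g + 1)/(g - 5)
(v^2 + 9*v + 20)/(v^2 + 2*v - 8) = (v + 5)/(v - 2)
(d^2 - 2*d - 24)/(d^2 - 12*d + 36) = (d + 4)/(d - 6)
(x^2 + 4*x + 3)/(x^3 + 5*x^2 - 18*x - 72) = (x + 1)/(x^2 + 2*x - 24)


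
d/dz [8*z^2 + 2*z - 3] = 16*z + 2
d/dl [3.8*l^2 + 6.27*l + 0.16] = 7.6*l + 6.27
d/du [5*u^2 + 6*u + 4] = 10*u + 6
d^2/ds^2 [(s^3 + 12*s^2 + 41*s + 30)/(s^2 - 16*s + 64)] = 2*(425*s + 1514)/(s^4 - 32*s^3 + 384*s^2 - 2048*s + 4096)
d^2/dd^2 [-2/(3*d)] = -4/(3*d^3)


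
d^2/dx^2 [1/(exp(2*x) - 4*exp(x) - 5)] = 4*((1 - exp(x))*(-exp(2*x) + 4*exp(x) + 5) - 2*(exp(x) - 2)^2*exp(x))*exp(x)/(-exp(2*x) + 4*exp(x) + 5)^3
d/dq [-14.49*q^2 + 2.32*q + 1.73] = 2.32 - 28.98*q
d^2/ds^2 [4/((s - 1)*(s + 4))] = 8*((s - 1)^2 + (s - 1)*(s + 4) + (s + 4)^2)/((s - 1)^3*(s + 4)^3)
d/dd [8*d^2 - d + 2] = 16*d - 1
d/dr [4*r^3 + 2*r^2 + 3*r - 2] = 12*r^2 + 4*r + 3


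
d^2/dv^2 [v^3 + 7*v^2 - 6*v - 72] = 6*v + 14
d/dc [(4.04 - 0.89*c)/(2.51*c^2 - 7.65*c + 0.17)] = (2.2339*c^2 - 20.2808*c + 30.7547)/(6.3001*c^4 - 38.403*c^3 + 59.3759*c^2 - 2.601*c + 0.0289)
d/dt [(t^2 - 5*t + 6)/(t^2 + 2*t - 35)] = (7*t^2 - 82*t + 163)/(t^4 + 4*t^3 - 66*t^2 - 140*t + 1225)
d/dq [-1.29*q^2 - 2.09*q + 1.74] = -2.58*q - 2.09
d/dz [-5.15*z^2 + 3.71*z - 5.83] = 3.71 - 10.3*z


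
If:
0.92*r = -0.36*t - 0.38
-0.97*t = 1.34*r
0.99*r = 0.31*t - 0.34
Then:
No Solution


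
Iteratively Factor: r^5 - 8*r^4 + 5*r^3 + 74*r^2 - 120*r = (r + 3)*(r^4 - 11*r^3 + 38*r^2 - 40*r) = (r - 4)*(r + 3)*(r^3 - 7*r^2 + 10*r) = (r - 4)*(r - 2)*(r + 3)*(r^2 - 5*r) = (r - 5)*(r - 4)*(r - 2)*(r + 3)*(r)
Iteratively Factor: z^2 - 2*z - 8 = (z + 2)*(z - 4)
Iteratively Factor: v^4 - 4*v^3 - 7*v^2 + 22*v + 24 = (v - 4)*(v^3 - 7*v - 6) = (v - 4)*(v + 1)*(v^2 - v - 6) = (v - 4)*(v - 3)*(v + 1)*(v + 2)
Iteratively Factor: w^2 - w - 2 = (w - 2)*(w + 1)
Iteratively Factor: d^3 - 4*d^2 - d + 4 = (d - 4)*(d^2 - 1) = (d - 4)*(d + 1)*(d - 1)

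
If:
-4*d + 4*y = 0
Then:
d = y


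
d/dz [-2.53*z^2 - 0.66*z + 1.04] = -5.06*z - 0.66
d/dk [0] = 0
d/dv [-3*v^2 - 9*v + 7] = -6*v - 9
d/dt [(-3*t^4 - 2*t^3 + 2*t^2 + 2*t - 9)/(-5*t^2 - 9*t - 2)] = (30*t^5 + 91*t^4 + 60*t^3 + 4*t^2 - 98*t - 85)/(25*t^4 + 90*t^3 + 101*t^2 + 36*t + 4)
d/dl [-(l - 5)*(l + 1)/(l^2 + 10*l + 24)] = 2*(-7*l^2 - 29*l + 23)/(l^4 + 20*l^3 + 148*l^2 + 480*l + 576)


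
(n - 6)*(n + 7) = n^2 + n - 42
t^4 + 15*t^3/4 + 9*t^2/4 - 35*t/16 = t*(t - 1/2)*(t + 7/4)*(t + 5/2)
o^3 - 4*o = o*(o - 2)*(o + 2)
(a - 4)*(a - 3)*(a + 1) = a^3 - 6*a^2 + 5*a + 12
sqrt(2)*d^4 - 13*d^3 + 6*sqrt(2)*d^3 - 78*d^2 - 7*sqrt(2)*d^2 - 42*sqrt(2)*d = d*(d + 6)*(d - 7*sqrt(2))*(sqrt(2)*d + 1)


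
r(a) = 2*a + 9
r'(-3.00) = 2.00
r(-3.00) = 3.00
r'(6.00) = 2.00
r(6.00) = 21.00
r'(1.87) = 2.00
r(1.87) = 12.74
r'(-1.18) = 2.00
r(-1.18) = 6.64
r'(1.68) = 2.00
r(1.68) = 12.36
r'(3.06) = 2.00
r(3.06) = 15.12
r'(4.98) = 2.00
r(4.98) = 18.96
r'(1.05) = 2.00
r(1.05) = 11.10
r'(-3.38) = 2.00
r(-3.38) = 2.24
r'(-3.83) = 2.00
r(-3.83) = 1.34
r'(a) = 2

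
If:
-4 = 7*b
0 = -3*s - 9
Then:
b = -4/7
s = -3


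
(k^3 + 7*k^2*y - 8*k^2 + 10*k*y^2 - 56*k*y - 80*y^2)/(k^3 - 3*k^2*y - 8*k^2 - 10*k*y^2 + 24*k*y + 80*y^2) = (-k - 5*y)/(-k + 5*y)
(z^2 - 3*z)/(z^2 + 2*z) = (z - 3)/(z + 2)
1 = 1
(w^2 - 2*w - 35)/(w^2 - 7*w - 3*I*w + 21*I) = (w + 5)/(w - 3*I)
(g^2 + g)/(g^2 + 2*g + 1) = g/(g + 1)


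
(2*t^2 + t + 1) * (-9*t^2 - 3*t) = -18*t^4 - 15*t^3 - 12*t^2 - 3*t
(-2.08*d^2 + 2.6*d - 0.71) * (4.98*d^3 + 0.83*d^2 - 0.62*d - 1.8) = -10.3584*d^5 + 11.2216*d^4 - 0.0882000000000001*d^3 + 1.5427*d^2 - 4.2398*d + 1.278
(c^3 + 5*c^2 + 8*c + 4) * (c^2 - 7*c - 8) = c^5 - 2*c^4 - 35*c^3 - 92*c^2 - 92*c - 32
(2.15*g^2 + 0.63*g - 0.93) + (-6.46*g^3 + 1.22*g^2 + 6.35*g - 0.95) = -6.46*g^3 + 3.37*g^2 + 6.98*g - 1.88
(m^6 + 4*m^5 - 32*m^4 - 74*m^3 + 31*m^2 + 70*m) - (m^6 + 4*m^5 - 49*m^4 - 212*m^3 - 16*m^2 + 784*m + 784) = 17*m^4 + 138*m^3 + 47*m^2 - 714*m - 784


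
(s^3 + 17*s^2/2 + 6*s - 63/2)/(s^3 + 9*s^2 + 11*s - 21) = (s - 3/2)/(s - 1)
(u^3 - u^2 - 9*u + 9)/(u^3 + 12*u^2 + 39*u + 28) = (u^3 - u^2 - 9*u + 9)/(u^3 + 12*u^2 + 39*u + 28)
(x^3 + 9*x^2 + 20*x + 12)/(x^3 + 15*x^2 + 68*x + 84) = (x + 1)/(x + 7)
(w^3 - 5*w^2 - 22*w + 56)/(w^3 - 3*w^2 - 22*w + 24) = (w^2 - 9*w + 14)/(w^2 - 7*w + 6)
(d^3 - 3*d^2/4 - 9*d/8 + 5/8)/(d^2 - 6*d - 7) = (8*d^2 - 14*d + 5)/(8*(d - 7))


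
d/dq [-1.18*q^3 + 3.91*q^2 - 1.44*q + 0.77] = -3.54*q^2 + 7.82*q - 1.44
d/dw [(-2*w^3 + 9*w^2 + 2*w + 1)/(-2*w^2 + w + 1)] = (4*w^4 - 4*w^3 + 7*w^2 + 22*w + 1)/(4*w^4 - 4*w^3 - 3*w^2 + 2*w + 1)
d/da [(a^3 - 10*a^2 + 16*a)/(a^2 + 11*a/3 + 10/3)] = 3*(3*a^4 + 22*a^3 - 128*a^2 - 200*a + 160)/(9*a^4 + 66*a^3 + 181*a^2 + 220*a + 100)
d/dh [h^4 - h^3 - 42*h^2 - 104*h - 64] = 4*h^3 - 3*h^2 - 84*h - 104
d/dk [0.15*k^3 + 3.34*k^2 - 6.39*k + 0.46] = 0.45*k^2 + 6.68*k - 6.39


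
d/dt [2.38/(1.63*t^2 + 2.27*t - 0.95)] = (-7.7588*t - 5.4026)/(1.63*t^2 + 2.27*t - 0.95)^2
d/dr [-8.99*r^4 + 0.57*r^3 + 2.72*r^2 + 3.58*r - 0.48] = -35.96*r^3 + 1.71*r^2 + 5.44*r + 3.58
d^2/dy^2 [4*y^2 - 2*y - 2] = 8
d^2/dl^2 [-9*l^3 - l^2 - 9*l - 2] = -54*l - 2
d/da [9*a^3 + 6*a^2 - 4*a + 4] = 27*a^2 + 12*a - 4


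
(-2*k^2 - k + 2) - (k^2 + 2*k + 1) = -3*k^2 - 3*k + 1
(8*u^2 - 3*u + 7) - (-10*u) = 8*u^2 + 7*u + 7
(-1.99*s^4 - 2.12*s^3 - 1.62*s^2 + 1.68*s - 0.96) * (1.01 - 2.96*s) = 5.8904*s^5 + 4.2653*s^4 + 2.654*s^3 - 6.609*s^2 + 4.5384*s - 0.9696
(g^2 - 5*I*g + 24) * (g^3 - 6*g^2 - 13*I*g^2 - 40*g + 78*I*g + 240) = g^5 - 6*g^4 - 18*I*g^4 - 81*g^3 + 108*I*g^3 + 486*g^2 - 112*I*g^2 - 960*g + 672*I*g + 5760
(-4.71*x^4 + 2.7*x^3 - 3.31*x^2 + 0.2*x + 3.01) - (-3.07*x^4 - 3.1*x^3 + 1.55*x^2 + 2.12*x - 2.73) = -1.64*x^4 + 5.8*x^3 - 4.86*x^2 - 1.92*x + 5.74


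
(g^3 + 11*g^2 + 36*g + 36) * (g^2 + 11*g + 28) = g^5 + 22*g^4 + 185*g^3 + 740*g^2 + 1404*g + 1008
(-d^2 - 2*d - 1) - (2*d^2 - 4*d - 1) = -3*d^2 + 2*d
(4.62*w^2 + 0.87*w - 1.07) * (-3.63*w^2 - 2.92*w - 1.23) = -16.7706*w^4 - 16.6485*w^3 - 4.3389*w^2 + 2.0543*w + 1.3161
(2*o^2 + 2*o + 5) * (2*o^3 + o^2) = 4*o^5 + 6*o^4 + 12*o^3 + 5*o^2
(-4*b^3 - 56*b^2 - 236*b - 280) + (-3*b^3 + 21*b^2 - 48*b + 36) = -7*b^3 - 35*b^2 - 284*b - 244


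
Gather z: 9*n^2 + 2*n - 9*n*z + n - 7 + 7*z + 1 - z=9*n^2 + 3*n + z*(6 - 9*n) - 6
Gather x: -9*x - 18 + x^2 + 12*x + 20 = x^2 + 3*x + 2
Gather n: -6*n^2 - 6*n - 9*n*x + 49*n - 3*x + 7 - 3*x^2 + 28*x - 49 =-6*n^2 + n*(43 - 9*x) - 3*x^2 + 25*x - 42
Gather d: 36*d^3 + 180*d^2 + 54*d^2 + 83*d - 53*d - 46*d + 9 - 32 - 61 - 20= 36*d^3 + 234*d^2 - 16*d - 104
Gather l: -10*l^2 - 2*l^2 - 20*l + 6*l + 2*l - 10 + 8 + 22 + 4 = -12*l^2 - 12*l + 24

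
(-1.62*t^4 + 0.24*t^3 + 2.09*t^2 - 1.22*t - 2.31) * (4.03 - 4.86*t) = 7.8732*t^5 - 7.695*t^4 - 9.1902*t^3 + 14.3519*t^2 + 6.31*t - 9.3093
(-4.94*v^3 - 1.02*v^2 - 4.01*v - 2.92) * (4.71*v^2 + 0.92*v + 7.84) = -23.2674*v^5 - 9.349*v^4 - 58.5551*v^3 - 25.4392*v^2 - 34.1248*v - 22.8928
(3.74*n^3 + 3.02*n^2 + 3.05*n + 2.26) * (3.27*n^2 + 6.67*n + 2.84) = 12.2298*n^5 + 34.8212*n^4 + 40.7385*n^3 + 36.3105*n^2 + 23.7362*n + 6.4184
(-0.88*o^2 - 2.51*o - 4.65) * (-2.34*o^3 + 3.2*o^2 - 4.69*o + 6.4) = 2.0592*o^5 + 3.0574*o^4 + 6.9762*o^3 - 8.7401*o^2 + 5.7445*o - 29.76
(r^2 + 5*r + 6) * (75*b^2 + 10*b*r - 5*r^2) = 75*b^2*r^2 + 375*b^2*r + 450*b^2 + 10*b*r^3 + 50*b*r^2 + 60*b*r - 5*r^4 - 25*r^3 - 30*r^2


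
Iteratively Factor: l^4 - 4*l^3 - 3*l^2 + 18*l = (l - 3)*(l^3 - l^2 - 6*l) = l*(l - 3)*(l^2 - l - 6) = l*(l - 3)*(l + 2)*(l - 3)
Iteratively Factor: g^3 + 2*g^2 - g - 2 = (g + 2)*(g^2 - 1) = (g - 1)*(g + 2)*(g + 1)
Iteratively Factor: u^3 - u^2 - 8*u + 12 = (u + 3)*(u^2 - 4*u + 4) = (u - 2)*(u + 3)*(u - 2)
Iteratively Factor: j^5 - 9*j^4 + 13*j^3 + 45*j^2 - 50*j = (j - 5)*(j^4 - 4*j^3 - 7*j^2 + 10*j) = (j - 5)*(j - 1)*(j^3 - 3*j^2 - 10*j) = (j - 5)^2*(j - 1)*(j^2 + 2*j) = j*(j - 5)^2*(j - 1)*(j + 2)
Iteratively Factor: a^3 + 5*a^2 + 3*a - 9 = (a + 3)*(a^2 + 2*a - 3) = (a + 3)^2*(a - 1)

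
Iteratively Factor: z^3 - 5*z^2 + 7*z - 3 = (z - 1)*(z^2 - 4*z + 3) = (z - 1)^2*(z - 3)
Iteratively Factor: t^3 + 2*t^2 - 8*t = (t + 4)*(t^2 - 2*t) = (t - 2)*(t + 4)*(t)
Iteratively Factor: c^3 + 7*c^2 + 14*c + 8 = (c + 1)*(c^2 + 6*c + 8) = (c + 1)*(c + 2)*(c + 4)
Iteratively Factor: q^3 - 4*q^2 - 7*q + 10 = (q + 2)*(q^2 - 6*q + 5) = (q - 5)*(q + 2)*(q - 1)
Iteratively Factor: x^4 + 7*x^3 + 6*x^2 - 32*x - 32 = (x - 2)*(x^3 + 9*x^2 + 24*x + 16) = (x - 2)*(x + 4)*(x^2 + 5*x + 4) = (x - 2)*(x + 1)*(x + 4)*(x + 4)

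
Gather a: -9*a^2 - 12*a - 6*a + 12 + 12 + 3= -9*a^2 - 18*a + 27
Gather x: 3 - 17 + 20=6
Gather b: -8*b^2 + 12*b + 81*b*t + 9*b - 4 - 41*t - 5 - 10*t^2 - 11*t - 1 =-8*b^2 + b*(81*t + 21) - 10*t^2 - 52*t - 10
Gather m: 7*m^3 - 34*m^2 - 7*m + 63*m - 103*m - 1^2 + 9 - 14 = 7*m^3 - 34*m^2 - 47*m - 6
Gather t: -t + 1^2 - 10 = -t - 9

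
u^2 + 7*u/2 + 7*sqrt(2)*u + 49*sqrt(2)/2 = (u + 7/2)*(u + 7*sqrt(2))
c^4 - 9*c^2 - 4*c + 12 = (c - 3)*(c - 1)*(c + 2)^2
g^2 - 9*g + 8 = (g - 8)*(g - 1)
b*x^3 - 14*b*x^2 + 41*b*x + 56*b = (x - 8)*(x - 7)*(b*x + b)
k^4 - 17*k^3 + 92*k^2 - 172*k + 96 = (k - 8)*(k - 6)*(k - 2)*(k - 1)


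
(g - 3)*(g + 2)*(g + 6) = g^3 + 5*g^2 - 12*g - 36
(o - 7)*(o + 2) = o^2 - 5*o - 14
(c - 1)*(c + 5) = c^2 + 4*c - 5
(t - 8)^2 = t^2 - 16*t + 64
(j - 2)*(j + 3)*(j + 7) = j^3 + 8*j^2 + j - 42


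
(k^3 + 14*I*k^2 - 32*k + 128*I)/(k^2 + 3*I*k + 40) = (k^2 + 6*I*k + 16)/(k - 5*I)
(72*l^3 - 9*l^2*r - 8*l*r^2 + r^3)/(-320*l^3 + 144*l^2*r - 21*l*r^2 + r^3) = (-9*l^2 + r^2)/(40*l^2 - 13*l*r + r^2)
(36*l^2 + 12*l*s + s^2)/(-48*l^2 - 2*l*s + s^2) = (6*l + s)/(-8*l + s)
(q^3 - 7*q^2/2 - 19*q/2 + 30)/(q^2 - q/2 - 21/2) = (2*q^2 - 13*q + 20)/(2*q - 7)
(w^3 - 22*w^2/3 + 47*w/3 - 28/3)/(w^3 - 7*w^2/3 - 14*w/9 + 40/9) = 3*(3*w^3 - 22*w^2 + 47*w - 28)/(9*w^3 - 21*w^2 - 14*w + 40)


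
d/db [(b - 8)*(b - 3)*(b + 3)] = 3*b^2 - 16*b - 9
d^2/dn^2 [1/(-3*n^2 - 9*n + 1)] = 6*(3*n^2 + 9*n - 3*(2*n + 3)^2 - 1)/(3*n^2 + 9*n - 1)^3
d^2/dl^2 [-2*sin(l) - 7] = 2*sin(l)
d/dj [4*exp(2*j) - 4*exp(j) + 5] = (8*exp(j) - 4)*exp(j)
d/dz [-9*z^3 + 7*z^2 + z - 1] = -27*z^2 + 14*z + 1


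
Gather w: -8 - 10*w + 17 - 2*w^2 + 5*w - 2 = -2*w^2 - 5*w + 7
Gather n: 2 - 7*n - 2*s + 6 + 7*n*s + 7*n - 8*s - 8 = 7*n*s - 10*s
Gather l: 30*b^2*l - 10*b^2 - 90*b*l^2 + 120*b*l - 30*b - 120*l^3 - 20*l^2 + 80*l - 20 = -10*b^2 - 30*b - 120*l^3 + l^2*(-90*b - 20) + l*(30*b^2 + 120*b + 80) - 20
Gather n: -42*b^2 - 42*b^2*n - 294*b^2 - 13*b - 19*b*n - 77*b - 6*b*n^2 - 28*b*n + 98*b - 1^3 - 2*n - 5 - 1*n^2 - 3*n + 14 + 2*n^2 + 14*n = -336*b^2 + 8*b + n^2*(1 - 6*b) + n*(-42*b^2 - 47*b + 9) + 8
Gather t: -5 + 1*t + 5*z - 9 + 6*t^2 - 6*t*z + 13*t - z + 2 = 6*t^2 + t*(14 - 6*z) + 4*z - 12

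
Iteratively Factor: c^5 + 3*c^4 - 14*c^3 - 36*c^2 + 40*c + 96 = (c + 2)*(c^4 + c^3 - 16*c^2 - 4*c + 48) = (c + 2)*(c + 4)*(c^3 - 3*c^2 - 4*c + 12) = (c - 2)*(c + 2)*(c + 4)*(c^2 - c - 6) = (c - 3)*(c - 2)*(c + 2)*(c + 4)*(c + 2)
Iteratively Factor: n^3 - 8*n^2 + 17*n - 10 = (n - 5)*(n^2 - 3*n + 2) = (n - 5)*(n - 1)*(n - 2)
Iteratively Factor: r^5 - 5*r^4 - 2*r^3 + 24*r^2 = (r)*(r^4 - 5*r^3 - 2*r^2 + 24*r) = r*(r - 4)*(r^3 - r^2 - 6*r) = r*(r - 4)*(r - 3)*(r^2 + 2*r) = r*(r - 4)*(r - 3)*(r + 2)*(r)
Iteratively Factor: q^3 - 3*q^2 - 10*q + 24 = (q + 3)*(q^2 - 6*q + 8) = (q - 4)*(q + 3)*(q - 2)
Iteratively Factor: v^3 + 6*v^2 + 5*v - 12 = (v + 3)*(v^2 + 3*v - 4) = (v - 1)*(v + 3)*(v + 4)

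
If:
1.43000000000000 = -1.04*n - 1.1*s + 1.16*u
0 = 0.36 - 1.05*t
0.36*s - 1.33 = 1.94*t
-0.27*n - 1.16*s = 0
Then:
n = -23.81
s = 5.54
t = 0.34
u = -14.86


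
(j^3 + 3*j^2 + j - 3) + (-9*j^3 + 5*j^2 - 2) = -8*j^3 + 8*j^2 + j - 5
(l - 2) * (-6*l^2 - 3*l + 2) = -6*l^3 + 9*l^2 + 8*l - 4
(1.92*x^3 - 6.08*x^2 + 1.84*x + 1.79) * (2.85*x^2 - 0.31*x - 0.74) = 5.472*x^5 - 17.9232*x^4 + 5.708*x^3 + 9.0303*x^2 - 1.9165*x - 1.3246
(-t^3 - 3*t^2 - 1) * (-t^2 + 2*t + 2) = t^5 + t^4 - 8*t^3 - 5*t^2 - 2*t - 2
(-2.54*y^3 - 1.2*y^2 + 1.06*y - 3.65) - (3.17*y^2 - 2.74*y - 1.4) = -2.54*y^3 - 4.37*y^2 + 3.8*y - 2.25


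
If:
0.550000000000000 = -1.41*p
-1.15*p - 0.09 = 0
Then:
No Solution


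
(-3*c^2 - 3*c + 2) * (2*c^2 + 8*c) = -6*c^4 - 30*c^3 - 20*c^2 + 16*c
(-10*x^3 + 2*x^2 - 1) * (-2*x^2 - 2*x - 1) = 20*x^5 + 16*x^4 + 6*x^3 + 2*x + 1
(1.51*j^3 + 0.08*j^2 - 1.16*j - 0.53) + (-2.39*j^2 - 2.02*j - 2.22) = 1.51*j^3 - 2.31*j^2 - 3.18*j - 2.75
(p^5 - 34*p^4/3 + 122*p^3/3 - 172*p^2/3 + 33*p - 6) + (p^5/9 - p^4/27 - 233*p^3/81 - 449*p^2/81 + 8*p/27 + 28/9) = 10*p^5/9 - 307*p^4/27 + 3061*p^3/81 - 5093*p^2/81 + 899*p/27 - 26/9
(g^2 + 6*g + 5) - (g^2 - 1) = 6*g + 6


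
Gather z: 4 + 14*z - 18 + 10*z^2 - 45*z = 10*z^2 - 31*z - 14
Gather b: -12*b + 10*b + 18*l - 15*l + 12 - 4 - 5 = -2*b + 3*l + 3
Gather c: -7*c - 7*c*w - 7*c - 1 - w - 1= c*(-7*w - 14) - w - 2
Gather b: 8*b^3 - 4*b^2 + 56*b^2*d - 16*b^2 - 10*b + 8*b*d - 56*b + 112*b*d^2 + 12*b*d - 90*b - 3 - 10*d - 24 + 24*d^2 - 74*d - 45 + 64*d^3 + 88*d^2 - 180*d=8*b^3 + b^2*(56*d - 20) + b*(112*d^2 + 20*d - 156) + 64*d^3 + 112*d^2 - 264*d - 72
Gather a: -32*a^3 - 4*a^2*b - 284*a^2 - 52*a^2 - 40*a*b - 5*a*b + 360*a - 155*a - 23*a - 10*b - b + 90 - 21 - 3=-32*a^3 + a^2*(-4*b - 336) + a*(182 - 45*b) - 11*b + 66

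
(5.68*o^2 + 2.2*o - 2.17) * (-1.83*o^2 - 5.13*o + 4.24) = -10.3944*o^4 - 33.1644*o^3 + 16.7683*o^2 + 20.4601*o - 9.2008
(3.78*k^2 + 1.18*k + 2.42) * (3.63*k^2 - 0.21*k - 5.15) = 13.7214*k^4 + 3.4896*k^3 - 10.9302*k^2 - 6.5852*k - 12.463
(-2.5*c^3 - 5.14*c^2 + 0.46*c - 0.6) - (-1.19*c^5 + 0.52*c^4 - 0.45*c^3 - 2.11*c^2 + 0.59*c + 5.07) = 1.19*c^5 - 0.52*c^4 - 2.05*c^3 - 3.03*c^2 - 0.13*c - 5.67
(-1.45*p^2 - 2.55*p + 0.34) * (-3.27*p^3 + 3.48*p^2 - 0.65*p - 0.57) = 4.7415*p^5 + 3.2925*p^4 - 9.0433*p^3 + 3.6672*p^2 + 1.2325*p - 0.1938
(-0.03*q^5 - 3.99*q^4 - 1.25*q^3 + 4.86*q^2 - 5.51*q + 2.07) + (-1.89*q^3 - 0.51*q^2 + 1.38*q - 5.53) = -0.03*q^5 - 3.99*q^4 - 3.14*q^3 + 4.35*q^2 - 4.13*q - 3.46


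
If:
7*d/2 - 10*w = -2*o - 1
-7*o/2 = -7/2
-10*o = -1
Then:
No Solution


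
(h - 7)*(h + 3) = h^2 - 4*h - 21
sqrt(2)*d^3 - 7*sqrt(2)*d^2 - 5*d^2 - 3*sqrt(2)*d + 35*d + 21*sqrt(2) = (d - 7)*(d - 3*sqrt(2))*(sqrt(2)*d + 1)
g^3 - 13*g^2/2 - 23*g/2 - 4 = (g - 8)*(g + 1/2)*(g + 1)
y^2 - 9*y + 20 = (y - 5)*(y - 4)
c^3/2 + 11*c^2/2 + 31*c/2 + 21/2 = (c/2 + 1/2)*(c + 3)*(c + 7)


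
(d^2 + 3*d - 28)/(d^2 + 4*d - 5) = (d^2 + 3*d - 28)/(d^2 + 4*d - 5)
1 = 1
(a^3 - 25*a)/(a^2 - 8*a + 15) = a*(a + 5)/(a - 3)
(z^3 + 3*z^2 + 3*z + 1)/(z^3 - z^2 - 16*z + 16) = (z^3 + 3*z^2 + 3*z + 1)/(z^3 - z^2 - 16*z + 16)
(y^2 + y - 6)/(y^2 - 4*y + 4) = (y + 3)/(y - 2)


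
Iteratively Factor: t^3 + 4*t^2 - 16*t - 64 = (t - 4)*(t^2 + 8*t + 16) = (t - 4)*(t + 4)*(t + 4)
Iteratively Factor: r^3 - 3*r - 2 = (r + 1)*(r^2 - r - 2) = (r - 2)*(r + 1)*(r + 1)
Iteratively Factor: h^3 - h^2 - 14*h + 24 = (h - 2)*(h^2 + h - 12) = (h - 2)*(h + 4)*(h - 3)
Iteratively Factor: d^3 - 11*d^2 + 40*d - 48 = (d - 4)*(d^2 - 7*d + 12) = (d - 4)*(d - 3)*(d - 4)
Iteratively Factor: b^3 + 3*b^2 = (b + 3)*(b^2) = b*(b + 3)*(b)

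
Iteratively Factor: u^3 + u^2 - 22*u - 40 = (u + 4)*(u^2 - 3*u - 10) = (u - 5)*(u + 4)*(u + 2)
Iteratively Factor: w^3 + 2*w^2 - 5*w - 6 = (w - 2)*(w^2 + 4*w + 3) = (w - 2)*(w + 1)*(w + 3)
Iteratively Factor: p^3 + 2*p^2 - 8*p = (p)*(p^2 + 2*p - 8) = p*(p - 2)*(p + 4)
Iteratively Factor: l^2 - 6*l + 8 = (l - 4)*(l - 2)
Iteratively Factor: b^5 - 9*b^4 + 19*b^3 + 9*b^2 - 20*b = (b - 4)*(b^4 - 5*b^3 - b^2 + 5*b) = (b - 5)*(b - 4)*(b^3 - b) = (b - 5)*(b - 4)*(b - 1)*(b^2 + b) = b*(b - 5)*(b - 4)*(b - 1)*(b + 1)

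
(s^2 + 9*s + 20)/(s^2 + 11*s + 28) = (s + 5)/(s + 7)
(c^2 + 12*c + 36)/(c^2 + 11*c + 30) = (c + 6)/(c + 5)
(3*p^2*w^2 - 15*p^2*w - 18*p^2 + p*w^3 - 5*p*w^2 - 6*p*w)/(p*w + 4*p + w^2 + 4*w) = p*(3*p*w^2 - 15*p*w - 18*p + w^3 - 5*w^2 - 6*w)/(p*w + 4*p + w^2 + 4*w)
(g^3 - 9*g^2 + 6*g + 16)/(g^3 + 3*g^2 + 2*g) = (g^2 - 10*g + 16)/(g*(g + 2))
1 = 1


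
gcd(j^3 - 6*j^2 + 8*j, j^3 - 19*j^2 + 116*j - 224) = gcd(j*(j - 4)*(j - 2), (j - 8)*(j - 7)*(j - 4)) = j - 4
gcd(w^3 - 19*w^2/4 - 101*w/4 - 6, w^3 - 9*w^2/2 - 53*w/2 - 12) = w^2 - 5*w - 24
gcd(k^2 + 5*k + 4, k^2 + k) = k + 1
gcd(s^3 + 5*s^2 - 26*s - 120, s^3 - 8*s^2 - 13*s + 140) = s^2 - s - 20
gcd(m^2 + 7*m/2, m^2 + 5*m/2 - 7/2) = m + 7/2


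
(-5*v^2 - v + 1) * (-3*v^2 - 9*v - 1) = 15*v^4 + 48*v^3 + 11*v^2 - 8*v - 1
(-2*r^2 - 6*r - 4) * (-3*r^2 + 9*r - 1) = 6*r^4 - 40*r^2 - 30*r + 4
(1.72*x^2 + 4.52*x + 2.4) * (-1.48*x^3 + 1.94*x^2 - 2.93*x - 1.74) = -2.5456*x^5 - 3.3528*x^4 + 0.177199999999999*x^3 - 11.5804*x^2 - 14.8968*x - 4.176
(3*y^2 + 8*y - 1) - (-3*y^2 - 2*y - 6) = 6*y^2 + 10*y + 5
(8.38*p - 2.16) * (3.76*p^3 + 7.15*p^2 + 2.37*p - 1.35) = 31.5088*p^4 + 51.7954*p^3 + 4.4166*p^2 - 16.4322*p + 2.916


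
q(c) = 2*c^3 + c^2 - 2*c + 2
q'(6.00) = 226.00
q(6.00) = 458.00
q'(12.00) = 886.00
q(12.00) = 3578.00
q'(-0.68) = -0.59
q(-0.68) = 3.19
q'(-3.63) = 69.80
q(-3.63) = -73.23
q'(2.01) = 26.26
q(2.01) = 18.26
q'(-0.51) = -1.46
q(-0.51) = 3.01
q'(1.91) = 23.71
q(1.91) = 15.76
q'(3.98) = 101.00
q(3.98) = 135.97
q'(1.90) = 23.46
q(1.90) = 15.53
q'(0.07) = -1.83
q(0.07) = 1.87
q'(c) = 6*c^2 + 2*c - 2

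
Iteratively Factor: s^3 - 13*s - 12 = (s + 1)*(s^2 - s - 12) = (s - 4)*(s + 1)*(s + 3)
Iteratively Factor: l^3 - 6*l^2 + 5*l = (l - 5)*(l^2 - l) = (l - 5)*(l - 1)*(l)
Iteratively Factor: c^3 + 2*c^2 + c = (c + 1)*(c^2 + c) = c*(c + 1)*(c + 1)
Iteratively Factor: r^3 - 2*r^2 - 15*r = (r)*(r^2 - 2*r - 15) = r*(r + 3)*(r - 5)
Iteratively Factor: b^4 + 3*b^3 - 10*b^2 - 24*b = (b + 4)*(b^3 - b^2 - 6*b) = (b + 2)*(b + 4)*(b^2 - 3*b) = (b - 3)*(b + 2)*(b + 4)*(b)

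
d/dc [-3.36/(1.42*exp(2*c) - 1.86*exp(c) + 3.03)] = (9.5424*exp(c) - 6.2496)*exp(c)/(1.42*exp(2*c) - 1.86*exp(c) + 3.03)^2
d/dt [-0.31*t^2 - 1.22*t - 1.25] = -0.62*t - 1.22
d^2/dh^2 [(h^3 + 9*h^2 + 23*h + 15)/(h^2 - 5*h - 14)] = 2*(107*h^3 + 633*h^2 + 1329*h + 739)/(h^6 - 15*h^5 + 33*h^4 + 295*h^3 - 462*h^2 - 2940*h - 2744)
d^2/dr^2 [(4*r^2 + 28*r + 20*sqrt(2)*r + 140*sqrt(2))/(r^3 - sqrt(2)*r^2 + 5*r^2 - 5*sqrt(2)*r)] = 8*(r^6 + 21*r^5 + 15*sqrt(2)*r^5 + 75*r^4 + 279*sqrt(2)*r^4 - 431*r^3 + 1525*sqrt(2)*r^3 - 3150*r^2 + 2835*sqrt(2)*r^2 - 5250*r + 1050*sqrt(2)*r + 1750*sqrt(2))/(r^3*(r^6 - 3*sqrt(2)*r^5 + 15*r^5 - 45*sqrt(2)*r^4 + 81*r^4 - 227*sqrt(2)*r^3 + 215*r^3 - 405*sqrt(2)*r^2 + 450*r^2 - 150*sqrt(2)*r + 750*r - 250*sqrt(2)))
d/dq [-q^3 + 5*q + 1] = 5 - 3*q^2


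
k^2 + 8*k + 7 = (k + 1)*(k + 7)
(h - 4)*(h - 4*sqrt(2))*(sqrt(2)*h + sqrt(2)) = sqrt(2)*h^3 - 8*h^2 - 3*sqrt(2)*h^2 - 4*sqrt(2)*h + 24*h + 32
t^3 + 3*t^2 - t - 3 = (t - 1)*(t + 1)*(t + 3)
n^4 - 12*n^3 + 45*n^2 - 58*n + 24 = (n - 6)*(n - 4)*(n - 1)^2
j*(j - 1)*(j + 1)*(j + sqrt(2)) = j^4 + sqrt(2)*j^3 - j^2 - sqrt(2)*j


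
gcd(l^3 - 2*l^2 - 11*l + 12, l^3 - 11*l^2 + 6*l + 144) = l + 3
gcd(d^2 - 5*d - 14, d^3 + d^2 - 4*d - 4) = d + 2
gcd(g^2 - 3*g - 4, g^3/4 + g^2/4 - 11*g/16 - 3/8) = 1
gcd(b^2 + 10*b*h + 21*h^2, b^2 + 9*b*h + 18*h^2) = b + 3*h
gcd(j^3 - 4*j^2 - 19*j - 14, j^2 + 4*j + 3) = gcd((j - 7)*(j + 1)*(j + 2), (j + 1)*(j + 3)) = j + 1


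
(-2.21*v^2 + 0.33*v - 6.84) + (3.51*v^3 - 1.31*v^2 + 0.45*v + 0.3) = 3.51*v^3 - 3.52*v^2 + 0.78*v - 6.54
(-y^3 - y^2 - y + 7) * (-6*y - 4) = 6*y^4 + 10*y^3 + 10*y^2 - 38*y - 28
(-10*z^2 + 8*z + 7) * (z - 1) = -10*z^3 + 18*z^2 - z - 7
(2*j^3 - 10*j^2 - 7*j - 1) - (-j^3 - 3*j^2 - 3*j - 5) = 3*j^3 - 7*j^2 - 4*j + 4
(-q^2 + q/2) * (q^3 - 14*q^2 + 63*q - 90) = -q^5 + 29*q^4/2 - 70*q^3 + 243*q^2/2 - 45*q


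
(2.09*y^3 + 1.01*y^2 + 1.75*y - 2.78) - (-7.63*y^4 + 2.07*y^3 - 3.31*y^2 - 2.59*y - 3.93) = 7.63*y^4 + 0.02*y^3 + 4.32*y^2 + 4.34*y + 1.15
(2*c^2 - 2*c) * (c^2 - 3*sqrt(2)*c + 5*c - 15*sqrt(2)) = 2*c^4 - 6*sqrt(2)*c^3 + 8*c^3 - 24*sqrt(2)*c^2 - 10*c^2 + 30*sqrt(2)*c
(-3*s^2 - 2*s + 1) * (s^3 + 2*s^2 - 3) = -3*s^5 - 8*s^4 - 3*s^3 + 11*s^2 + 6*s - 3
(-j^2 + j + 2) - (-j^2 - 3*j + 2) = 4*j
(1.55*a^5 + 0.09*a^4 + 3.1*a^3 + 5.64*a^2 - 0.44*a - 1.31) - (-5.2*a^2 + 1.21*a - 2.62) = 1.55*a^5 + 0.09*a^4 + 3.1*a^3 + 10.84*a^2 - 1.65*a + 1.31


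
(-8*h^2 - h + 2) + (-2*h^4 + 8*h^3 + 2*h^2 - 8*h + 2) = -2*h^4 + 8*h^3 - 6*h^2 - 9*h + 4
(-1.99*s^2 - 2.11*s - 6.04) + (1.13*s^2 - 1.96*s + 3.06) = -0.86*s^2 - 4.07*s - 2.98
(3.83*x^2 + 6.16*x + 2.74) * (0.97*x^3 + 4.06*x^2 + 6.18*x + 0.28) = 3.7151*x^5 + 21.525*x^4 + 51.3368*x^3 + 50.2656*x^2 + 18.658*x + 0.7672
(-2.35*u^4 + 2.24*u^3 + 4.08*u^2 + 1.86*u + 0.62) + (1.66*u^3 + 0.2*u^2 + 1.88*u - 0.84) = -2.35*u^4 + 3.9*u^3 + 4.28*u^2 + 3.74*u - 0.22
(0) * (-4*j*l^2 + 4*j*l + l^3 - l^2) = 0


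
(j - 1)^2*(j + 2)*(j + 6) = j^4 + 6*j^3 - 3*j^2 - 16*j + 12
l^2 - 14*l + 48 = (l - 8)*(l - 6)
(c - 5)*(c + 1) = c^2 - 4*c - 5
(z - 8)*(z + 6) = z^2 - 2*z - 48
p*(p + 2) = p^2 + 2*p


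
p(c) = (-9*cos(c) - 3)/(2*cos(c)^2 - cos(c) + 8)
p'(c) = (4*sin(c)*cos(c) - sin(c))*(-9*cos(c) - 3)/(2*cos(c)^2 - cos(c) + 8)^2 + 9*sin(c)/(2*cos(c)^2 - cos(c) + 8)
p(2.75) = 0.50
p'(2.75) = 0.24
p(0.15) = -1.33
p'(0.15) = 0.08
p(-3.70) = 0.45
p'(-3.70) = 0.36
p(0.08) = -1.33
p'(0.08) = 0.04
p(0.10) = -1.33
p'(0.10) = 0.06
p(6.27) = -1.33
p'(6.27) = -0.01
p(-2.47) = 0.40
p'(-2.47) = -0.46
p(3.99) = 0.31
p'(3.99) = -0.62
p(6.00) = -1.31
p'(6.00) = -0.17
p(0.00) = -1.33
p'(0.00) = 0.00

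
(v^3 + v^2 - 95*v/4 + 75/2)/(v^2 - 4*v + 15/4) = (2*v^2 + 7*v - 30)/(2*v - 3)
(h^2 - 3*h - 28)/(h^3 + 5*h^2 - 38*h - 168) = (h - 7)/(h^2 + h - 42)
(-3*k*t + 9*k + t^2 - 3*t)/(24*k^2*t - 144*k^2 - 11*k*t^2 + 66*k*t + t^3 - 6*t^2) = (t - 3)/(-8*k*t + 48*k + t^2 - 6*t)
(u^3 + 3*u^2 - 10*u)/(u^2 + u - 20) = u*(u - 2)/(u - 4)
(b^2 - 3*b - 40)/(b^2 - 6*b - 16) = (b + 5)/(b + 2)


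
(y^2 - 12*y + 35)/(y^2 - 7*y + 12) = (y^2 - 12*y + 35)/(y^2 - 7*y + 12)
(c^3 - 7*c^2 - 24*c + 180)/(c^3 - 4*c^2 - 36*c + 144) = (c^2 - c - 30)/(c^2 + 2*c - 24)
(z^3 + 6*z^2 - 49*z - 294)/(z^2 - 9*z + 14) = (z^2 + 13*z + 42)/(z - 2)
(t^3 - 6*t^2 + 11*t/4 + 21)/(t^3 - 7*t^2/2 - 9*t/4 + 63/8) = 2*(t - 4)/(2*t - 3)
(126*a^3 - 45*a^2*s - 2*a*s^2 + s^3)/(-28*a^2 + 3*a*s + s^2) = (18*a^2 - 9*a*s + s^2)/(-4*a + s)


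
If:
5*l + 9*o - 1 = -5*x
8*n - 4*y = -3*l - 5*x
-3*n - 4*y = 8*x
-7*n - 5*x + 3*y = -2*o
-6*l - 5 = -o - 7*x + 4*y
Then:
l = 1324/2649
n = -2824/2649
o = -533/883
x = 2084/2649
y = -2050/2649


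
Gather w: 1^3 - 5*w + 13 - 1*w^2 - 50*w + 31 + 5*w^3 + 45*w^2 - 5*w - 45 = 5*w^3 + 44*w^2 - 60*w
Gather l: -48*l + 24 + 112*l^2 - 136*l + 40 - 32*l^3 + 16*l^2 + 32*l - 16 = -32*l^3 + 128*l^2 - 152*l + 48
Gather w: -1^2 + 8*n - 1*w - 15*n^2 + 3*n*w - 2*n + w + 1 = -15*n^2 + 3*n*w + 6*n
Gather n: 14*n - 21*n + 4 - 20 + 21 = 5 - 7*n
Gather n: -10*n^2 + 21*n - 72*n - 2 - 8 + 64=-10*n^2 - 51*n + 54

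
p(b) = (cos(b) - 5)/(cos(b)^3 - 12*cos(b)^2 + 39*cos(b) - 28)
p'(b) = (cos(b) - 5)*(3*sin(b)*cos(b)^2 - 24*sin(b)*cos(b) + 39*sin(b))/(cos(b)^3 - 12*cos(b)^2 + 39*cos(b) - 28)^2 - sin(b)/(cos(b)^3 - 12*cos(b)^2 + 39*cos(b) - 28)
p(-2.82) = 0.08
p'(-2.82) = 0.02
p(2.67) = 0.08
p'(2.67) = -0.03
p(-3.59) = 0.08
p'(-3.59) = -0.02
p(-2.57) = 0.08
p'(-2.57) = 0.03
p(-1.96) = 0.12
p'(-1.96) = 0.10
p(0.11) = 36.71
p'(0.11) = -667.83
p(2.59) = 0.08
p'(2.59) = -0.03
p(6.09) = 11.89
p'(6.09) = 123.29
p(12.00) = 1.37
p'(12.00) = 4.88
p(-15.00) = 0.09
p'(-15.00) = 0.04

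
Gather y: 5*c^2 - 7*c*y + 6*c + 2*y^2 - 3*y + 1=5*c^2 + 6*c + 2*y^2 + y*(-7*c - 3) + 1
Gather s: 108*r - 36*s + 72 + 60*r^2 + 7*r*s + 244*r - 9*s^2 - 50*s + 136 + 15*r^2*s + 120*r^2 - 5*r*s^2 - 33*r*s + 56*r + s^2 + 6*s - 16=180*r^2 + 408*r + s^2*(-5*r - 8) + s*(15*r^2 - 26*r - 80) + 192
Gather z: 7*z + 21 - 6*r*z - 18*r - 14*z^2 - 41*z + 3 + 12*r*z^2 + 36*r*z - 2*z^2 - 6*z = -18*r + z^2*(12*r - 16) + z*(30*r - 40) + 24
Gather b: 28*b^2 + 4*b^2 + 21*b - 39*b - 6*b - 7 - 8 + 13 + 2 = 32*b^2 - 24*b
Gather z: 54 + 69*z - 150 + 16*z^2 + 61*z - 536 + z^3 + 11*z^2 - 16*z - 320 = z^3 + 27*z^2 + 114*z - 952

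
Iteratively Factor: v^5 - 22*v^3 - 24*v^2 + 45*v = (v - 5)*(v^4 + 5*v^3 + 3*v^2 - 9*v) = (v - 5)*(v - 1)*(v^3 + 6*v^2 + 9*v) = (v - 5)*(v - 1)*(v + 3)*(v^2 + 3*v) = v*(v - 5)*(v - 1)*(v + 3)*(v + 3)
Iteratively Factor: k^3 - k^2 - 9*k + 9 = (k + 3)*(k^2 - 4*k + 3) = (k - 3)*(k + 3)*(k - 1)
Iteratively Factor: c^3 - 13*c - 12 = (c + 3)*(c^2 - 3*c - 4) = (c - 4)*(c + 3)*(c + 1)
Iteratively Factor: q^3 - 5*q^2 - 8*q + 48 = (q + 3)*(q^2 - 8*q + 16) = (q - 4)*(q + 3)*(q - 4)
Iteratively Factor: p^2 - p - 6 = (p + 2)*(p - 3)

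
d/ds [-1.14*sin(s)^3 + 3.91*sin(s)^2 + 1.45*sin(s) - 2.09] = (-3.42*sin(s)^2 + 7.82*sin(s) + 1.45)*cos(s)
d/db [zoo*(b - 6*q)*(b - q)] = zoo*(b + q)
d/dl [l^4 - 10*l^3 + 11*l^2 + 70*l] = 4*l^3 - 30*l^2 + 22*l + 70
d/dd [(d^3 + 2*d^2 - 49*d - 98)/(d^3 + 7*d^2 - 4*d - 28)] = 5/(d^2 - 4*d + 4)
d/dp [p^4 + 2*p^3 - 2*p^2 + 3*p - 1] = 4*p^3 + 6*p^2 - 4*p + 3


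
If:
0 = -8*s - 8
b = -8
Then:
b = -8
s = -1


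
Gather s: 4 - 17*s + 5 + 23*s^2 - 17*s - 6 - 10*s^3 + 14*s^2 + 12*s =-10*s^3 + 37*s^2 - 22*s + 3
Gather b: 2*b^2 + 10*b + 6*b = 2*b^2 + 16*b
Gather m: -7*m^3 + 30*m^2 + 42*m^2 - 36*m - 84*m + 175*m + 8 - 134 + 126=-7*m^3 + 72*m^2 + 55*m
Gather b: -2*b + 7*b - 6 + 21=5*b + 15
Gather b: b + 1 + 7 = b + 8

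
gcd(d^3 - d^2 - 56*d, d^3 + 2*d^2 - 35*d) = d^2 + 7*d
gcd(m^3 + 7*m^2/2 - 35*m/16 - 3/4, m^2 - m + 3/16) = m - 3/4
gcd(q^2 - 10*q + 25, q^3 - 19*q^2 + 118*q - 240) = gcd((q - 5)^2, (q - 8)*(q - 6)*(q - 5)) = q - 5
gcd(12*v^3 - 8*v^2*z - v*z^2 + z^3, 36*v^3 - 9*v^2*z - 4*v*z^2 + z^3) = 3*v + z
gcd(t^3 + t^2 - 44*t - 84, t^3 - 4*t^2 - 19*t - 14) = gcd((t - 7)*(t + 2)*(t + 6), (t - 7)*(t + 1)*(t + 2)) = t^2 - 5*t - 14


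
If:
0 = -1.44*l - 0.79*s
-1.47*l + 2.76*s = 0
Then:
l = 0.00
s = 0.00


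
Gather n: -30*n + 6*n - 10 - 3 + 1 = -24*n - 12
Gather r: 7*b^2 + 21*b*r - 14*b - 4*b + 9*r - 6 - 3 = 7*b^2 - 18*b + r*(21*b + 9) - 9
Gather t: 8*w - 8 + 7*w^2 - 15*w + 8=7*w^2 - 7*w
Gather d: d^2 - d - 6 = d^2 - d - 6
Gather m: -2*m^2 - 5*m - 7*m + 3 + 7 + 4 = -2*m^2 - 12*m + 14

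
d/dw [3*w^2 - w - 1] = 6*w - 1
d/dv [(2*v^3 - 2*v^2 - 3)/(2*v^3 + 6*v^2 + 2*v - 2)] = (8*v^4 + 4*v^3 + v^2 + 22*v + 3)/(2*(v^6 + 6*v^5 + 11*v^4 + 4*v^3 - 5*v^2 - 2*v + 1))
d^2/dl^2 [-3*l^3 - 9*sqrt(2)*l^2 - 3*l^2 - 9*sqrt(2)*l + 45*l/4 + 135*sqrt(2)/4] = -18*l - 18*sqrt(2) - 6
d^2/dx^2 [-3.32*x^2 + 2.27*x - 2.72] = -6.64000000000000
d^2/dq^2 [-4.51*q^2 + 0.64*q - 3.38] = -9.02000000000000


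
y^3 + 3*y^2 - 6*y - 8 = (y - 2)*(y + 1)*(y + 4)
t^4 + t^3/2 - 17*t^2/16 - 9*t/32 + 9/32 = (t - 3/4)*(t - 1/2)*(t + 3/4)*(t + 1)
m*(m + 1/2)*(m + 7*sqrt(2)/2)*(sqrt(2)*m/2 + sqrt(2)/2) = sqrt(2)*m^4/2 + 3*sqrt(2)*m^3/4 + 7*m^3/2 + sqrt(2)*m^2/4 + 21*m^2/4 + 7*m/4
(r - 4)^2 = r^2 - 8*r + 16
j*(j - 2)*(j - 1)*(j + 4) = j^4 + j^3 - 10*j^2 + 8*j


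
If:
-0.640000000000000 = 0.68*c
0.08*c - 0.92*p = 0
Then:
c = -0.94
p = -0.08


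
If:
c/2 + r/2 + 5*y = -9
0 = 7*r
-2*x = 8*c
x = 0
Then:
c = 0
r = 0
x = 0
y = -9/5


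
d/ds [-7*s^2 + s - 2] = 1 - 14*s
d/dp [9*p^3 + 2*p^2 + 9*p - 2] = 27*p^2 + 4*p + 9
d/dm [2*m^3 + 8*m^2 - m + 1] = 6*m^2 + 16*m - 1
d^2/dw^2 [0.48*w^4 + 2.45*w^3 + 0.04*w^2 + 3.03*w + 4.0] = 5.76*w^2 + 14.7*w + 0.08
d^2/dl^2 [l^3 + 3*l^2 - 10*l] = 6*l + 6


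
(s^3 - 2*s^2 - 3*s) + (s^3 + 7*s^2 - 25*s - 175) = 2*s^3 + 5*s^2 - 28*s - 175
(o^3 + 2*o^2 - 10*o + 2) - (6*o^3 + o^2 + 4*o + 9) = -5*o^3 + o^2 - 14*o - 7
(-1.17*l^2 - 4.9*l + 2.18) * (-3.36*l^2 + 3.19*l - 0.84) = 3.9312*l^4 + 12.7317*l^3 - 21.973*l^2 + 11.0702*l - 1.8312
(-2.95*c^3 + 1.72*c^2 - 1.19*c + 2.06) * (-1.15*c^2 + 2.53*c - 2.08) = 3.3925*c^5 - 9.4415*c^4 + 11.8561*c^3 - 8.9573*c^2 + 7.687*c - 4.2848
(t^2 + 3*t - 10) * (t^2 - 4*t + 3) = t^4 - t^3 - 19*t^2 + 49*t - 30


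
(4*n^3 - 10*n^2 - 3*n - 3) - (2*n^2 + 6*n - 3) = 4*n^3 - 12*n^2 - 9*n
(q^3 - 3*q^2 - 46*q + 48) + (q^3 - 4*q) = 2*q^3 - 3*q^2 - 50*q + 48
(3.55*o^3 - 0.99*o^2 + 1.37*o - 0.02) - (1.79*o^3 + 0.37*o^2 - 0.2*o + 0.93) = 1.76*o^3 - 1.36*o^2 + 1.57*o - 0.95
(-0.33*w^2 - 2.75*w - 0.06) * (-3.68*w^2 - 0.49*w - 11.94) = 1.2144*w^4 + 10.2817*w^3 + 5.5085*w^2 + 32.8644*w + 0.7164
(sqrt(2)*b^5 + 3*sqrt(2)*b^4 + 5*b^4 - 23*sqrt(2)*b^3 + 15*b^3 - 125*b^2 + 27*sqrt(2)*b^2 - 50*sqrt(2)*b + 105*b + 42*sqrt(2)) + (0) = sqrt(2)*b^5 + 3*sqrt(2)*b^4 + 5*b^4 - 23*sqrt(2)*b^3 + 15*b^3 - 125*b^2 + 27*sqrt(2)*b^2 - 50*sqrt(2)*b + 105*b + 42*sqrt(2)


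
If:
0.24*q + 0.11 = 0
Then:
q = -0.46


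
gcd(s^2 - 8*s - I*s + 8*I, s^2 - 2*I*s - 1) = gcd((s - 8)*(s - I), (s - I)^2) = s - I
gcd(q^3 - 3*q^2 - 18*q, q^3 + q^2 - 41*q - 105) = q + 3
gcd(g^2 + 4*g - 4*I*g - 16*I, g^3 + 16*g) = g - 4*I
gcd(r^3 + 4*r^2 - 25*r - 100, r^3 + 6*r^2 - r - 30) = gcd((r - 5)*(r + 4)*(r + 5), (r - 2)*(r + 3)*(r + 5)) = r + 5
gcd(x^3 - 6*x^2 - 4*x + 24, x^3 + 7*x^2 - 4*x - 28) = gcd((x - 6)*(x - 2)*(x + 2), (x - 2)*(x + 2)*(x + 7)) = x^2 - 4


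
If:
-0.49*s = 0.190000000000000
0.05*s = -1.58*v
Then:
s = -0.39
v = 0.01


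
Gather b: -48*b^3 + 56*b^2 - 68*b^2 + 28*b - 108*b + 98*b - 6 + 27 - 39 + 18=-48*b^3 - 12*b^2 + 18*b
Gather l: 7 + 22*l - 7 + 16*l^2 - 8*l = 16*l^2 + 14*l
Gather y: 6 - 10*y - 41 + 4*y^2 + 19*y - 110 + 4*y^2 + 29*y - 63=8*y^2 + 38*y - 208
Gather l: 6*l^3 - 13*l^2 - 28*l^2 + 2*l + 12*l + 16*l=6*l^3 - 41*l^2 + 30*l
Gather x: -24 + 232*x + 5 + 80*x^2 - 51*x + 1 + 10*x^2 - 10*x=90*x^2 + 171*x - 18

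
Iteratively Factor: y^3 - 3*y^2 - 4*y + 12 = (y + 2)*(y^2 - 5*y + 6) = (y - 3)*(y + 2)*(y - 2)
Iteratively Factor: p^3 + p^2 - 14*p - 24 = (p + 3)*(p^2 - 2*p - 8) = (p - 4)*(p + 3)*(p + 2)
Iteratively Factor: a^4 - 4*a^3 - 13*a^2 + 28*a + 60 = (a - 5)*(a^3 + a^2 - 8*a - 12) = (a - 5)*(a + 2)*(a^2 - a - 6) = (a - 5)*(a + 2)^2*(a - 3)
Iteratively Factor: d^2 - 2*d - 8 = (d + 2)*(d - 4)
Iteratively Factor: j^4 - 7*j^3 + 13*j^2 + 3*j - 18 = (j - 3)*(j^3 - 4*j^2 + j + 6) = (j - 3)^2*(j^2 - j - 2) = (j - 3)^2*(j - 2)*(j + 1)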